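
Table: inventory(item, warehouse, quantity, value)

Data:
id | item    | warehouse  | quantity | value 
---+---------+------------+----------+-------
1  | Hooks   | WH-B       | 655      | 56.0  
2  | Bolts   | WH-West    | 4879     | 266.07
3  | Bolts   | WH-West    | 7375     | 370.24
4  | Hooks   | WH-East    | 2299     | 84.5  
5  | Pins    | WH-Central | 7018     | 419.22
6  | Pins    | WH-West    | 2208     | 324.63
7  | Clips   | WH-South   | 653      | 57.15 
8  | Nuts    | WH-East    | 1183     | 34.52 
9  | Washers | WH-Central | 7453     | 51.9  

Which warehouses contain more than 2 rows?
SELECT warehouse, COUNT(*) as cnt
FROM inventory
GROUP BY warehouse
HAVING COUNT(*) > 2

Result:
  WH-West: 3

Note: HAVING filters groups after aggregation, WHERE filters rows before.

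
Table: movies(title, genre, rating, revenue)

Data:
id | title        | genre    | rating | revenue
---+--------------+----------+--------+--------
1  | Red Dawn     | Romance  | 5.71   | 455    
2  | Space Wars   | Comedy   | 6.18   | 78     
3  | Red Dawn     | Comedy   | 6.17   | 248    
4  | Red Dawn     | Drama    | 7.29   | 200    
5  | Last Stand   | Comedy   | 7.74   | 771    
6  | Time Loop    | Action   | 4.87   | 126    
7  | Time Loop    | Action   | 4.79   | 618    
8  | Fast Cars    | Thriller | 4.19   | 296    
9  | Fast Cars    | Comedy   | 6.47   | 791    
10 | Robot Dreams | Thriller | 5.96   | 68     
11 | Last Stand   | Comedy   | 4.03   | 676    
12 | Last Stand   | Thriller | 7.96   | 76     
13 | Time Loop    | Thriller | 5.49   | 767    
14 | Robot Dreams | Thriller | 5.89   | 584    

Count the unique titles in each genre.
SELECT genre, COUNT(DISTINCT title)
FROM movies
GROUP BY genre

Result:
  Action: 1 distinct
  Comedy: 4 distinct
  Drama: 1 distinct
  Romance: 1 distinct
  Thriller: 4 distinct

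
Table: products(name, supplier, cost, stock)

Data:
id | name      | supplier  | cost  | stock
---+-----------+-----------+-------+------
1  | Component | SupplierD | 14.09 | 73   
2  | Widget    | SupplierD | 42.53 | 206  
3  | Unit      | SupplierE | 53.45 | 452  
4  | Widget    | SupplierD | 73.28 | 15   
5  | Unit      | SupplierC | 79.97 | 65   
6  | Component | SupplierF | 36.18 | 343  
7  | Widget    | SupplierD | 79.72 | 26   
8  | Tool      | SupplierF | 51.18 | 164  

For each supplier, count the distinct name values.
SELECT supplier, COUNT(DISTINCT name)
FROM products
GROUP BY supplier

Result:
  SupplierC: 1 distinct
  SupplierD: 2 distinct
  SupplierE: 1 distinct
  SupplierF: 2 distinct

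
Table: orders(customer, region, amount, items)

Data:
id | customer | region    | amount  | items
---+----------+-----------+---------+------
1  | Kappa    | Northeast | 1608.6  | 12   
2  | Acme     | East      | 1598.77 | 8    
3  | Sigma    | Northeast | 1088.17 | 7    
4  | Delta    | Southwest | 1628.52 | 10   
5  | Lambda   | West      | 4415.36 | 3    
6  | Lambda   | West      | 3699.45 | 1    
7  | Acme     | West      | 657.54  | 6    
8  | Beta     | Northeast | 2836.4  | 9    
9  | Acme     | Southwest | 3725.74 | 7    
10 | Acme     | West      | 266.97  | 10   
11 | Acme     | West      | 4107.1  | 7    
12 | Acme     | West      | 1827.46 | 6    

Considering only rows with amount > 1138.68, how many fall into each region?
SELECT region, COUNT(*)
FROM orders
WHERE amount > 1138.68
GROUP BY region

Note: WHERE filters rows before grouping.

Result:
  East: 1
  Northeast: 2
  Southwest: 2
  West: 4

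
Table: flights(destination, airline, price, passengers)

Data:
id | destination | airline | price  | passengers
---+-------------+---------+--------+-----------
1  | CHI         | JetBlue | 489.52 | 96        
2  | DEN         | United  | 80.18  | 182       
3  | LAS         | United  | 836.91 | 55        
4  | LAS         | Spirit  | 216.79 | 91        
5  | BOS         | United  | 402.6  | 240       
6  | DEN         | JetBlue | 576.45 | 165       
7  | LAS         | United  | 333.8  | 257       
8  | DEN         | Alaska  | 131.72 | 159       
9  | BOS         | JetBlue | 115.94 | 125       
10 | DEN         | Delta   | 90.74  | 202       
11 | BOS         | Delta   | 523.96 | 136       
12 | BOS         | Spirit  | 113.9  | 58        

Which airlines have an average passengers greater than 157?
SELECT airline, AVG(passengers)
FROM flights
GROUP BY airline
HAVING AVG(passengers) > 157

Result:
  Alaska: avg=159.00
  Delta: avg=169.00
  United: avg=183.50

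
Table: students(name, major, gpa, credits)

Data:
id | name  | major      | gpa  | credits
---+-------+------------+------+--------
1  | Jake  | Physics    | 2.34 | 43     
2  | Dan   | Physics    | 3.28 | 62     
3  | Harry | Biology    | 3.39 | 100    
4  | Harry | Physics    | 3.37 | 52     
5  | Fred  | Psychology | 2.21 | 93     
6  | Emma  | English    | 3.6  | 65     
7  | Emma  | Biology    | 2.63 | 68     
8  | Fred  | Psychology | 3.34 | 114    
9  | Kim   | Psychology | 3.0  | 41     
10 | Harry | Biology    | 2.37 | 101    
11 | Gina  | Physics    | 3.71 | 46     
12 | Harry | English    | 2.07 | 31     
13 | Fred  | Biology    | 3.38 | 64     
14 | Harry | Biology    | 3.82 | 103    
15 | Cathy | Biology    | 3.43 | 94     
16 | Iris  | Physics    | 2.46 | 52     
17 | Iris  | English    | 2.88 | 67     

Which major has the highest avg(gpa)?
SELECT major, AVG(gpa) as val
FROM students
GROUP BY major
ORDER BY val DESC
LIMIT 1

Result: Biology with avg(gpa) = 3.17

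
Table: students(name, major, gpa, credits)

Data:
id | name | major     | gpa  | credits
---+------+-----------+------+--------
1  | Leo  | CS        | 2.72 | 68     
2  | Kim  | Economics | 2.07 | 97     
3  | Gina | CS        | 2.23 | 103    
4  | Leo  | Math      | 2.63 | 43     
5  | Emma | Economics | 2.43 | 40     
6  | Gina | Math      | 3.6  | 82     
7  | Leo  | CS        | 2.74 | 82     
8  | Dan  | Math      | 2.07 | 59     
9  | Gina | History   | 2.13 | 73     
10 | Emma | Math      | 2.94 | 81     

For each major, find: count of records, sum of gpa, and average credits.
SELECT major,
       COUNT(*) as cnt,
       SUM(gpa) as total_gpa,
       AVG(credits) as avg_credits
FROM students
GROUP BY major

Result:
  CS: 3 records, 7.69 total gpa, 84.33 avg credits
  Economics: 2 records, 4.50 total gpa, 68.50 avg credits
  History: 1 records, 2.13 total gpa, 73.00 avg credits
  Math: 4 records, 11.24 total gpa, 66.25 avg credits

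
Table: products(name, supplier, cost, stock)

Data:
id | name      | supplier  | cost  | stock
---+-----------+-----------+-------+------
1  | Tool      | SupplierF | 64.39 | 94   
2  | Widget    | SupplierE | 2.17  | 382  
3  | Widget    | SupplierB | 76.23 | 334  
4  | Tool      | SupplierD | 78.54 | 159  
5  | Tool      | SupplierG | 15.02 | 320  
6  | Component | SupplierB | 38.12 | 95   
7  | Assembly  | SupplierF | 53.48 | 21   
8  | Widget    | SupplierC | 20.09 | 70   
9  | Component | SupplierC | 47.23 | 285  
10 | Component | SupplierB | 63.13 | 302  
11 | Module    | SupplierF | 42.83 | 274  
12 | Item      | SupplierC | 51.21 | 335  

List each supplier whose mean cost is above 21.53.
SELECT supplier, AVG(cost)
FROM products
GROUP BY supplier
HAVING AVG(cost) > 21.53

Result:
  SupplierB: avg=59.16
  SupplierC: avg=39.51
  SupplierD: avg=78.54
  SupplierF: avg=53.57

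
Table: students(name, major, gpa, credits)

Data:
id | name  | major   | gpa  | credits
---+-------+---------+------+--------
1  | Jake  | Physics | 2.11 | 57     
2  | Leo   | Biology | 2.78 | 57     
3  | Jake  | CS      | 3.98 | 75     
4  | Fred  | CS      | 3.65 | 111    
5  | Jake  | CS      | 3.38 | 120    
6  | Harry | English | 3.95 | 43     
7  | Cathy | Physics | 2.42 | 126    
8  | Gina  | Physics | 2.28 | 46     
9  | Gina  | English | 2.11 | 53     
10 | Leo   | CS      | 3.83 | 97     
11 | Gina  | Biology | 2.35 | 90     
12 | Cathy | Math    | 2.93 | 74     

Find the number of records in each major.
SELECT major, COUNT(*) as count
FROM students
GROUP BY major

Result:
  Biology: 2
  CS: 4
  English: 2
  Math: 1
  Physics: 3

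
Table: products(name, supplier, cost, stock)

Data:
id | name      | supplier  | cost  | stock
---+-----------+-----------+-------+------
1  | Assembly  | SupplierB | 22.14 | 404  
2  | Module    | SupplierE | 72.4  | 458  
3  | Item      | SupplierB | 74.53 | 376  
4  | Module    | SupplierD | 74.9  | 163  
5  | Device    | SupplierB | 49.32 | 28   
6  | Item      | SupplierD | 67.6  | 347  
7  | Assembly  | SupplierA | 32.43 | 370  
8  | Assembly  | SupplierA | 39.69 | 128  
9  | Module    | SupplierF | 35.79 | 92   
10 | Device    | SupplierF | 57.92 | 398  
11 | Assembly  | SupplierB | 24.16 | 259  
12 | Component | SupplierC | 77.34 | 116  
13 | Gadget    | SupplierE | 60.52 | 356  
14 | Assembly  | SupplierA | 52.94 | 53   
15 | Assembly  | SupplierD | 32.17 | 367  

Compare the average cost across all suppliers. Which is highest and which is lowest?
SELECT supplier, AVG(cost)
FROM products
GROUP BY supplier
ORDER BY AVG(cost)

All groups:
  SupplierA: 41.69
  SupplierB: 42.54
  SupplierF: 46.86
  SupplierD: 58.22
  SupplierE: 66.46
  SupplierC: 77.34

Highest: SupplierC (77.34)
Lowest: SupplierA (41.69)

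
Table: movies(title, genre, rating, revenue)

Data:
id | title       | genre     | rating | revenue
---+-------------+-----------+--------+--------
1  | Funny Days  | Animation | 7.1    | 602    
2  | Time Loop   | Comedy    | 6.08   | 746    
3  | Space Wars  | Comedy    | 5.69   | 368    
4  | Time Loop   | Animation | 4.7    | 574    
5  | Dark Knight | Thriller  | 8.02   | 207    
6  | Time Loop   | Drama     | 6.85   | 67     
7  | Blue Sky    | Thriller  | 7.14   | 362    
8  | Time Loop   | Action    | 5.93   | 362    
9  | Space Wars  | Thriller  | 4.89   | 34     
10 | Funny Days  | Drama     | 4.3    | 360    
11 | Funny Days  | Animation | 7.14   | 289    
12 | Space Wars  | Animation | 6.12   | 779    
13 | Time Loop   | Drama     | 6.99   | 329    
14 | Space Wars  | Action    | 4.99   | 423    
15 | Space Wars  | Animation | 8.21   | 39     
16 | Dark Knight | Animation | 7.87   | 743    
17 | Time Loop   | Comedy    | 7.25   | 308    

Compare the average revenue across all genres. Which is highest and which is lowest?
SELECT genre, AVG(revenue)
FROM movies
GROUP BY genre
ORDER BY AVG(revenue)

All groups:
  Thriller: 201.00
  Drama: 252.00
  Action: 392.50
  Comedy: 474.00
  Animation: 504.33

Highest: Animation (504.33)
Lowest: Thriller (201.00)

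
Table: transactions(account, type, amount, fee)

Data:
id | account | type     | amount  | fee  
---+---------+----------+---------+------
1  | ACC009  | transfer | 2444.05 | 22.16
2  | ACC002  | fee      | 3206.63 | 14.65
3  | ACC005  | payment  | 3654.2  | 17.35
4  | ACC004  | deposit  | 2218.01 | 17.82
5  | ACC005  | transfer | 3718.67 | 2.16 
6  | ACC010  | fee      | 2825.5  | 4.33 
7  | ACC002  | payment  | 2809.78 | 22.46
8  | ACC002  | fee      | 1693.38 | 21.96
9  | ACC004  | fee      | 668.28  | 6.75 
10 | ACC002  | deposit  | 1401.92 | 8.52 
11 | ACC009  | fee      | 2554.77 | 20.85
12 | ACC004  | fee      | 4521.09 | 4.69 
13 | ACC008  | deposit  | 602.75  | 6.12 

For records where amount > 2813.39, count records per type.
SELECT type, COUNT(*)
FROM transactions
WHERE amount > 2813.39
GROUP BY type

Note: WHERE filters rows before grouping.

Result:
  fee: 3
  payment: 1
  transfer: 1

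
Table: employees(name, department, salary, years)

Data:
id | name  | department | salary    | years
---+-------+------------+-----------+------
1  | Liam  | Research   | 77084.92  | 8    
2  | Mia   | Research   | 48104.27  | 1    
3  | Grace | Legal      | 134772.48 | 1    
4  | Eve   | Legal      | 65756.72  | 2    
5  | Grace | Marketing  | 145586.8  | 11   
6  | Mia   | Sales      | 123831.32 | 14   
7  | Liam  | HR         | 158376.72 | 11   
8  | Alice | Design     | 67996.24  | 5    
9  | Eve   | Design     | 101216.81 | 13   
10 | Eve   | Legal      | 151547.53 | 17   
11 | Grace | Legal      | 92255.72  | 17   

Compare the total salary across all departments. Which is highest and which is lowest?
SELECT department, SUM(salary)
FROM employees
GROUP BY department
ORDER BY SUM(salary)

All groups:
  Sales: 123831.32
  Research: 125189.19
  Marketing: 145586.80
  HR: 158376.72
  Design: 169213.05
  Legal: 444332.45

Highest: Legal (444332.45)
Lowest: Sales (123831.32)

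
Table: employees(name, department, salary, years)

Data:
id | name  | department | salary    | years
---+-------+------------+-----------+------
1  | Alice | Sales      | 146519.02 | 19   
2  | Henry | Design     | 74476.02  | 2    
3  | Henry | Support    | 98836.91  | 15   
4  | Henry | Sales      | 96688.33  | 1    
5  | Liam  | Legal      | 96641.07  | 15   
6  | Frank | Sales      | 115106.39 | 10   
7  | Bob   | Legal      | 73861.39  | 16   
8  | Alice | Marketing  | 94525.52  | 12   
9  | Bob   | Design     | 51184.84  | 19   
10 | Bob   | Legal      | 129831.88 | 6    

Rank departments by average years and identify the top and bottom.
SELECT department, AVG(years)
FROM employees
GROUP BY department
ORDER BY AVG(years)

All groups:
  Sales: 10.00
  Design: 10.50
  Marketing: 12.00
  Legal: 12.33
  Support: 15.00

Highest: Support (15.00)
Lowest: Sales (10.00)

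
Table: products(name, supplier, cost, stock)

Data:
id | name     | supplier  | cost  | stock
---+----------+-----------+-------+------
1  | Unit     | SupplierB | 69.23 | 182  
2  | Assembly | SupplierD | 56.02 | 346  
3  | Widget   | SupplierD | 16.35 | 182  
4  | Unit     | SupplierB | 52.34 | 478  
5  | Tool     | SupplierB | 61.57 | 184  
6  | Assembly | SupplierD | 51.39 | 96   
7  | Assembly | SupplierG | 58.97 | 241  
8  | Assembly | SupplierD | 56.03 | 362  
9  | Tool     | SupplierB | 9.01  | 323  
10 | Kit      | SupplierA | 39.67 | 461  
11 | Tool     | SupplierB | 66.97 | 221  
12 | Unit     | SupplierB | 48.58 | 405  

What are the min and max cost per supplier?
SELECT supplier, MIN(cost), MAX(cost)
FROM products
GROUP BY supplier

Result:
  SupplierA: min=39.67, max=39.67
  SupplierB: min=9.01, max=69.23
  SupplierD: min=16.35, max=56.03
  SupplierG: min=58.97, max=58.97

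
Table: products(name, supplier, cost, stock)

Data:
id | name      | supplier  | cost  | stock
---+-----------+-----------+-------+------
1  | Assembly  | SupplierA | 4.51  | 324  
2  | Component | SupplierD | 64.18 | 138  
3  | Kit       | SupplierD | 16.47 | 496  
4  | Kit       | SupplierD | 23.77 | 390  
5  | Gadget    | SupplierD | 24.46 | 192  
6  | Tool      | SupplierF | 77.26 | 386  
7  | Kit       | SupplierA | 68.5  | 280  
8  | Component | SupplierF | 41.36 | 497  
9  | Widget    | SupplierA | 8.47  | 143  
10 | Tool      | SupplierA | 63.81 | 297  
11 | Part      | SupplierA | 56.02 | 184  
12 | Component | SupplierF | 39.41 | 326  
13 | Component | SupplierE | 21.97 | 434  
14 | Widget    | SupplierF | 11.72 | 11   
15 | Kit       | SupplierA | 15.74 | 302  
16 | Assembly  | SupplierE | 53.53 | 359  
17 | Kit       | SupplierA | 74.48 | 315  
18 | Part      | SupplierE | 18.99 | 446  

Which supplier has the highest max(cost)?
SELECT supplier, MAX(cost) as val
FROM products
GROUP BY supplier
ORDER BY val DESC
LIMIT 1

Result: SupplierF with max(cost) = 77.26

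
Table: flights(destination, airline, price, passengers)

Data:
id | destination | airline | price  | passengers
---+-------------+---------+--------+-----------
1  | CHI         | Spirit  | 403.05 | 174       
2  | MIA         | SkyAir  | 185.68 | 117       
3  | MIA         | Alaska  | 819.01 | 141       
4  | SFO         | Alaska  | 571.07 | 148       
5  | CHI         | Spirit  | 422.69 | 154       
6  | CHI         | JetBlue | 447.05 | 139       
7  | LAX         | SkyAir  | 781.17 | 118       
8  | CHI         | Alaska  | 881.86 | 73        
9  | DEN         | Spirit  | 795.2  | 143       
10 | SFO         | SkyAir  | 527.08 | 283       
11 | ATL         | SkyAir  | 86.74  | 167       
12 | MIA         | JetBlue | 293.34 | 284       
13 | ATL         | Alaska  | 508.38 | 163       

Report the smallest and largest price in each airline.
SELECT airline, MIN(price), MAX(price)
FROM flights
GROUP BY airline

Result:
  Alaska: min=508.38, max=881.86
  JetBlue: min=293.34, max=447.05
  SkyAir: min=86.74, max=781.17
  Spirit: min=403.05, max=795.20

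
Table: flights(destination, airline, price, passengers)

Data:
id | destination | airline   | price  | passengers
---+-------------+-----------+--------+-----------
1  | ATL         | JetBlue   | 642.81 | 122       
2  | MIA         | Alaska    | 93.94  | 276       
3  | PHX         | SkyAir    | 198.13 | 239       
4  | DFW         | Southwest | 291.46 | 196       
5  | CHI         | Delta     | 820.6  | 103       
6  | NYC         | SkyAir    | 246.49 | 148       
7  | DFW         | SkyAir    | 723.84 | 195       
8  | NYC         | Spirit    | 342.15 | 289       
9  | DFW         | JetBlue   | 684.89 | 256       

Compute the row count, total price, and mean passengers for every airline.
SELECT airline,
       COUNT(*) as cnt,
       SUM(price) as total_price,
       AVG(passengers) as avg_passengers
FROM flights
GROUP BY airline

Result:
  Alaska: 1 records, 93.94 total price, 276.00 avg passengers
  Delta: 1 records, 820.60 total price, 103.00 avg passengers
  JetBlue: 2 records, 1327.70 total price, 189.00 avg passengers
  SkyAir: 3 records, 1168.46 total price, 194.00 avg passengers
  Southwest: 1 records, 291.46 total price, 196.00 avg passengers
  Spirit: 1 records, 342.15 total price, 289.00 avg passengers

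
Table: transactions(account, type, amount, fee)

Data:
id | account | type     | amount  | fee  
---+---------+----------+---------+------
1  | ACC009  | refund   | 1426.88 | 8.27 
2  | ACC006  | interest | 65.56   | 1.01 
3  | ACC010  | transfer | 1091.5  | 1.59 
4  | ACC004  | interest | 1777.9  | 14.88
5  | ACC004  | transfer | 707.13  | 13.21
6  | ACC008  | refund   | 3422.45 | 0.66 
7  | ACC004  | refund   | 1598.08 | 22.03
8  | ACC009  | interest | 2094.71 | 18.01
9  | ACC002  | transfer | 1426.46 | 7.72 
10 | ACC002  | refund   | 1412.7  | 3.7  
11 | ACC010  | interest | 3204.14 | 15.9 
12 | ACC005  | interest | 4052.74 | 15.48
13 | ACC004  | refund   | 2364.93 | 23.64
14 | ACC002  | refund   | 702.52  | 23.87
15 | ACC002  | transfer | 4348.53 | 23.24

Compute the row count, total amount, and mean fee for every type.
SELECT type,
       COUNT(*) as cnt,
       SUM(amount) as total_amount,
       AVG(fee) as avg_fee
FROM transactions
GROUP BY type

Result:
  interest: 5 records, 11195.05 total amount, 13.06 avg fee
  refund: 6 records, 10927.56 total amount, 13.70 avg fee
  transfer: 4 records, 7573.62 total amount, 11.44 avg fee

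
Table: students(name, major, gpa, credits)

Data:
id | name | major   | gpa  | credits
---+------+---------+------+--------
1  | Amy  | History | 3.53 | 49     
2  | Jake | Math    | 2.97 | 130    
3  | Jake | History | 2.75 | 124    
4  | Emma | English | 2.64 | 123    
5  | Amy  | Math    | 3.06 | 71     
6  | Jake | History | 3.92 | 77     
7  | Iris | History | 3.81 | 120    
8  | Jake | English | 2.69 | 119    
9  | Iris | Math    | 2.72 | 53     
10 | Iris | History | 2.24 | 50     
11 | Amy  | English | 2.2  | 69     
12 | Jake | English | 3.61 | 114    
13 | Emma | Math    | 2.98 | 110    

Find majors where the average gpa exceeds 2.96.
SELECT major, AVG(gpa)
FROM students
GROUP BY major
HAVING AVG(gpa) > 2.96

Result:
  History: avg=3.25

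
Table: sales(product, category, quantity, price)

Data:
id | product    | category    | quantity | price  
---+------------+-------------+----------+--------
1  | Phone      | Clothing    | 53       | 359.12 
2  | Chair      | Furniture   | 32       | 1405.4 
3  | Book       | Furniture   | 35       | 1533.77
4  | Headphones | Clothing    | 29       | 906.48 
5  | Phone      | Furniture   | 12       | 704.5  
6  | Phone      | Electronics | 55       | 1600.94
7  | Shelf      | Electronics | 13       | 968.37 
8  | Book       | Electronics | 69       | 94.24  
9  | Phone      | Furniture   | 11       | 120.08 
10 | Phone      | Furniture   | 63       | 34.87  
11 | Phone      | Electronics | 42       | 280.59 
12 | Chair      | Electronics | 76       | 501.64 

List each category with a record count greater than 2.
SELECT category, COUNT(*) as cnt
FROM sales
GROUP BY category
HAVING COUNT(*) > 2

Result:
  Electronics: 5
  Furniture: 5

Note: HAVING filters groups after aggregation, WHERE filters rows before.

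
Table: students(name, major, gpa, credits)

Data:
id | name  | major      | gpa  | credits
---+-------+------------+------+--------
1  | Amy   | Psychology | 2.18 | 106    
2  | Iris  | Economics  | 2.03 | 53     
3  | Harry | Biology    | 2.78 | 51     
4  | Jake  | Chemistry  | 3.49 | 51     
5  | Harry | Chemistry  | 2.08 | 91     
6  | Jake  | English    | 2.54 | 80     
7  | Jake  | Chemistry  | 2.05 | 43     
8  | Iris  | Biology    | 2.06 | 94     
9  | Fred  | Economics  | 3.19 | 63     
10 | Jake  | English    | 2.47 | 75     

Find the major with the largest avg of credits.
SELECT major, AVG(credits) as val
FROM students
GROUP BY major
ORDER BY val DESC
LIMIT 1

Result: Psychology with avg(credits) = 106.00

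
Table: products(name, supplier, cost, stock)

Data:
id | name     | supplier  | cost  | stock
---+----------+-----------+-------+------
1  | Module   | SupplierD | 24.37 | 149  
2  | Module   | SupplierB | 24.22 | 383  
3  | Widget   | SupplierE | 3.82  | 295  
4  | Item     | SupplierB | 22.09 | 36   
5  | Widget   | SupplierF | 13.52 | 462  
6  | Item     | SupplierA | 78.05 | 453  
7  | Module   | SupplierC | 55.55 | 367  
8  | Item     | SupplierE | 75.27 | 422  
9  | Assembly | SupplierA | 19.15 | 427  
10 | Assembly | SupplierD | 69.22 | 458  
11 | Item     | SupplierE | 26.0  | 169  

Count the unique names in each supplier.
SELECT supplier, COUNT(DISTINCT name)
FROM products
GROUP BY supplier

Result:
  SupplierA: 2 distinct
  SupplierB: 2 distinct
  SupplierC: 1 distinct
  SupplierD: 2 distinct
  SupplierE: 2 distinct
  SupplierF: 1 distinct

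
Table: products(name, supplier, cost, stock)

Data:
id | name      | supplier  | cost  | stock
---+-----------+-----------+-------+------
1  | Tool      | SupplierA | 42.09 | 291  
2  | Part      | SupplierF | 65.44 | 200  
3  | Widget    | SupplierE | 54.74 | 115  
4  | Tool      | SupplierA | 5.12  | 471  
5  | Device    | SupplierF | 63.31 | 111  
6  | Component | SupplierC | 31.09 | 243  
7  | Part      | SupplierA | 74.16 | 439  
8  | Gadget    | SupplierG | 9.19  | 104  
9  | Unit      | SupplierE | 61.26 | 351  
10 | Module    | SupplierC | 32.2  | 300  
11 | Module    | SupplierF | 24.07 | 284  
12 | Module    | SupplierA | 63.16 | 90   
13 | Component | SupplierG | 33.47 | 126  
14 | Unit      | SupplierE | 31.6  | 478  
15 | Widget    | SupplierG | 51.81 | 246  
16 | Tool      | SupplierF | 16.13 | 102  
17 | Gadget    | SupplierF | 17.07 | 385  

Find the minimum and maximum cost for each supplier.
SELECT supplier, MIN(cost), MAX(cost)
FROM products
GROUP BY supplier

Result:
  SupplierA: min=5.12, max=74.16
  SupplierC: min=31.09, max=32.20
  SupplierE: min=31.60, max=61.26
  SupplierF: min=16.13, max=65.44
  SupplierG: min=9.19, max=51.81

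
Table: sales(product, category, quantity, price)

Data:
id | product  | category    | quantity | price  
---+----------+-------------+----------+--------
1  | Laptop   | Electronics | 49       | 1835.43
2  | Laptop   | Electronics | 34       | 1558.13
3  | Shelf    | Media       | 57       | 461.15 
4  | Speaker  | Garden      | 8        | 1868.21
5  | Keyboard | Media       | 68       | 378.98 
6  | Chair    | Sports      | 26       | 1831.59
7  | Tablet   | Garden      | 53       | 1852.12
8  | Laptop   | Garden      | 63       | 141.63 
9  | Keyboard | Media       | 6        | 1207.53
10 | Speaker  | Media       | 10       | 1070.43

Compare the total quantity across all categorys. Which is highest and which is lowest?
SELECT category, SUM(quantity)
FROM sales
GROUP BY category
ORDER BY SUM(quantity)

All groups:
  Sports: 26
  Electronics: 83
  Garden: 124
  Media: 141

Highest: Media (141)
Lowest: Sports (26)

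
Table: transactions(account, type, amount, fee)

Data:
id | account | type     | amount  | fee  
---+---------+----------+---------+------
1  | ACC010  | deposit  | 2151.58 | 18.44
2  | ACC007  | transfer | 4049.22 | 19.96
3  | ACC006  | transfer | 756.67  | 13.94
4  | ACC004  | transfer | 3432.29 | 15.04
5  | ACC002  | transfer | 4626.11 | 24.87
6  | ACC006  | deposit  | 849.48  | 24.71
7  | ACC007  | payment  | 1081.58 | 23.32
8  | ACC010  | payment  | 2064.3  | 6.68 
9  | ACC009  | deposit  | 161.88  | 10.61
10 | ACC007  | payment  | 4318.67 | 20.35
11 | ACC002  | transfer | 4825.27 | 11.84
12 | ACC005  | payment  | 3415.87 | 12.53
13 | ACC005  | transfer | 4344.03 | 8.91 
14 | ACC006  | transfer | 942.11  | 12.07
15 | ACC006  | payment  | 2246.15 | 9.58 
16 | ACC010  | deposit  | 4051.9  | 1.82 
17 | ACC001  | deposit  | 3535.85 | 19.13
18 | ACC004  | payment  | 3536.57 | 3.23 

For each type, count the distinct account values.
SELECT type, COUNT(DISTINCT account)
FROM transactions
GROUP BY type

Result:
  deposit: 4 distinct
  payment: 5 distinct
  transfer: 5 distinct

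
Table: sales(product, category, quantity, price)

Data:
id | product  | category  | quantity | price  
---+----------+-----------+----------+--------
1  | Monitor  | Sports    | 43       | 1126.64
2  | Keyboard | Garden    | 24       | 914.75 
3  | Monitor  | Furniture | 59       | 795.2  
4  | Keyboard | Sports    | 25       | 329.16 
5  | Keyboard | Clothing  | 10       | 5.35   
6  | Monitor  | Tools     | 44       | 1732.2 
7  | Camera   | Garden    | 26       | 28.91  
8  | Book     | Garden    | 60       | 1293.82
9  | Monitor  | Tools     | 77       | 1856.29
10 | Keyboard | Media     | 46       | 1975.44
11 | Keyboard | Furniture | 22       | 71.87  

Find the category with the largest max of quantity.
SELECT category, MAX(quantity) as val
FROM sales
GROUP BY category
ORDER BY val DESC
LIMIT 1

Result: Tools with max(quantity) = 77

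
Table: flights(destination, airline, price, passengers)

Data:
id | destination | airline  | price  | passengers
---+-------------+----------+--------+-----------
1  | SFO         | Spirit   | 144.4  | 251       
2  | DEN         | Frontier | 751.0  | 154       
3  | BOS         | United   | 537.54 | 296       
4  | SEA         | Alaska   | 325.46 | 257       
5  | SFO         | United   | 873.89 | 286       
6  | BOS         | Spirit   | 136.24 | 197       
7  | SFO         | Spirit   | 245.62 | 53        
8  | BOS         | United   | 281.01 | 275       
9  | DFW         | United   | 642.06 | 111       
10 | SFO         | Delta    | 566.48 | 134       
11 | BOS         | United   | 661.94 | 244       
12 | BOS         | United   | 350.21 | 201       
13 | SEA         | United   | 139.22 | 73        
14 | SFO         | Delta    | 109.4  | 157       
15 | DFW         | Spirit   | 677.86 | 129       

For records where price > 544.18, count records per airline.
SELECT airline, COUNT(*)
FROM flights
WHERE price > 544.18
GROUP BY airline

Note: WHERE filters rows before grouping.

Result:
  Delta: 1
  Frontier: 1
  Spirit: 1
  United: 3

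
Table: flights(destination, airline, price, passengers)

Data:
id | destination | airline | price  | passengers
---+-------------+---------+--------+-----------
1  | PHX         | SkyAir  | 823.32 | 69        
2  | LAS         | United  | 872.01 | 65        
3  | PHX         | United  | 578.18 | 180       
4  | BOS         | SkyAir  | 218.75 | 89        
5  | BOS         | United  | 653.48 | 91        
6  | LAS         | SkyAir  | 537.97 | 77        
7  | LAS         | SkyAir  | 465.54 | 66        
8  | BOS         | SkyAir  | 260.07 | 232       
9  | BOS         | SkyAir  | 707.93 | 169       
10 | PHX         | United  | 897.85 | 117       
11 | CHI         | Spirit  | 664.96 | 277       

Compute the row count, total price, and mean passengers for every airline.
SELECT airline,
       COUNT(*) as cnt,
       SUM(price) as total_price,
       AVG(passengers) as avg_passengers
FROM flights
GROUP BY airline

Result:
  SkyAir: 6 records, 3013.58 total price, 117.00 avg passengers
  Spirit: 1 records, 664.96 total price, 277.00 avg passengers
  United: 4 records, 3001.52 total price, 113.25 avg passengers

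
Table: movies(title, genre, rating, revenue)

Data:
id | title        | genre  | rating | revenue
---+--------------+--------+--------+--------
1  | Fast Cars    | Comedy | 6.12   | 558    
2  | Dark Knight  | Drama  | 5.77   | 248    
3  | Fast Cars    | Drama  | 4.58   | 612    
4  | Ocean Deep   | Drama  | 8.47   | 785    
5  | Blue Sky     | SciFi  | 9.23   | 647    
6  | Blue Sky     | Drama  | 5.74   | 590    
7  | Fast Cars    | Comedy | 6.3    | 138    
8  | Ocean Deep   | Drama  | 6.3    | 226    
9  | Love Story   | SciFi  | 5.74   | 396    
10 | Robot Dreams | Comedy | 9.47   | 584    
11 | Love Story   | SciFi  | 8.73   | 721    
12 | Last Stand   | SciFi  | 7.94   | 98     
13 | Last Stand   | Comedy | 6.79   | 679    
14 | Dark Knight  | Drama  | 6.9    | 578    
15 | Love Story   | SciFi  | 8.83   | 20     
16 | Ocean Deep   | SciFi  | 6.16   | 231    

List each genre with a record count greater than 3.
SELECT genre, COUNT(*) as cnt
FROM movies
GROUP BY genre
HAVING COUNT(*) > 3

Result:
  Comedy: 4
  Drama: 6
  SciFi: 6

Note: HAVING filters groups after aggregation, WHERE filters rows before.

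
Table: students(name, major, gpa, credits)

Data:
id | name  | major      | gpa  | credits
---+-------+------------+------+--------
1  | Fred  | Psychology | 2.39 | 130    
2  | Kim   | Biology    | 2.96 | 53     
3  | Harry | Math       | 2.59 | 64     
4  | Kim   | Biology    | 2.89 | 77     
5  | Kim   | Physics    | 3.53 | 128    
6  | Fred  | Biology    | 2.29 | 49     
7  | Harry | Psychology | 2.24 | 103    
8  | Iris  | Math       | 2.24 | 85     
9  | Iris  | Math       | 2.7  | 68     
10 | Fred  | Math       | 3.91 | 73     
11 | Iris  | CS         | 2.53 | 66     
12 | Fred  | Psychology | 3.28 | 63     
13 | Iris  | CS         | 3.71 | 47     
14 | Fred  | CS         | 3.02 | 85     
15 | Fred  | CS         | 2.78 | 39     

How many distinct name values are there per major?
SELECT major, COUNT(DISTINCT name)
FROM students
GROUP BY major

Result:
  Biology: 2 distinct
  CS: 2 distinct
  Math: 3 distinct
  Physics: 1 distinct
  Psychology: 2 distinct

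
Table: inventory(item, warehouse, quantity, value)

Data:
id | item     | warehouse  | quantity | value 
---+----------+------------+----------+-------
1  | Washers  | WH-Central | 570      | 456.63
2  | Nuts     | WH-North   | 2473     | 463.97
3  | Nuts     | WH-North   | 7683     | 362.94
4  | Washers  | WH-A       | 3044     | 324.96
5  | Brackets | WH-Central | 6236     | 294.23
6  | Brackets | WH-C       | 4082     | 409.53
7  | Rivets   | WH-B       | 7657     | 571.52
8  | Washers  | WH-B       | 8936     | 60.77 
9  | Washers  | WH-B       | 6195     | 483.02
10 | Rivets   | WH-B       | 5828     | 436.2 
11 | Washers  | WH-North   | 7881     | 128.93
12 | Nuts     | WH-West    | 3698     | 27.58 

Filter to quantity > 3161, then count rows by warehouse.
SELECT warehouse, COUNT(*)
FROM inventory
WHERE quantity > 3161
GROUP BY warehouse

Note: WHERE filters rows before grouping.

Result:
  WH-B: 4
  WH-C: 1
  WH-Central: 1
  WH-North: 2
  WH-West: 1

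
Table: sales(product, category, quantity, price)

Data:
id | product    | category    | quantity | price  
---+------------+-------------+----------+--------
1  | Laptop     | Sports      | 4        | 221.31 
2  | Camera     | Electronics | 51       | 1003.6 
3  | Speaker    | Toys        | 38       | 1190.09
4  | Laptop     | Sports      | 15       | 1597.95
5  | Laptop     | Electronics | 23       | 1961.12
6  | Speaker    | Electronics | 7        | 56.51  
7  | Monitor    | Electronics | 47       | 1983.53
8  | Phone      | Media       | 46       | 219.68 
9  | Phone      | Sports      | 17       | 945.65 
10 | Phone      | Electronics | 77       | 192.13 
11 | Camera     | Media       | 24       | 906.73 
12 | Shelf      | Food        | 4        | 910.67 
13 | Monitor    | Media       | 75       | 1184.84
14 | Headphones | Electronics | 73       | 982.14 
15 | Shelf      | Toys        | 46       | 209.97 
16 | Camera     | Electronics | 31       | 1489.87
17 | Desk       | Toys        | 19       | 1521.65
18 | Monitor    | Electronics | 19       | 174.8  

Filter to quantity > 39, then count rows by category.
SELECT category, COUNT(*)
FROM sales
WHERE quantity > 39
GROUP BY category

Note: WHERE filters rows before grouping.

Result:
  Electronics: 4
  Media: 2
  Toys: 1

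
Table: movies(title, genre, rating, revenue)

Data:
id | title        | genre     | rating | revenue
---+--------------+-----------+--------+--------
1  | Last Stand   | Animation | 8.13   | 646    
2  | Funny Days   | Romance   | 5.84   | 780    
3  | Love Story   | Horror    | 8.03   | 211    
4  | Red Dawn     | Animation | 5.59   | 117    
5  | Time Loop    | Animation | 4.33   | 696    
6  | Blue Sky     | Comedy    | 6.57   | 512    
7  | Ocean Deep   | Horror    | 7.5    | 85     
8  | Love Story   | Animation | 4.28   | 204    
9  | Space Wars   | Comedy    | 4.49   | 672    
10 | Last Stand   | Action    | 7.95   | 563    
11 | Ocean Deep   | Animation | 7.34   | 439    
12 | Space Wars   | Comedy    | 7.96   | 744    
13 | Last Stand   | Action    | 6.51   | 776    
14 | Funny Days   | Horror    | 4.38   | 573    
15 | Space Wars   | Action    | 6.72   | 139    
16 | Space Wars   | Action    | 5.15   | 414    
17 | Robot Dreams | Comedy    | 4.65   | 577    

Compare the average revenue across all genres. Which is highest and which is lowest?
SELECT genre, AVG(revenue)
FROM movies
GROUP BY genre
ORDER BY AVG(revenue)

All groups:
  Horror: 289.67
  Animation: 420.40
  Action: 473.00
  Comedy: 626.25
  Romance: 780.00

Highest: Romance (780.00)
Lowest: Horror (289.67)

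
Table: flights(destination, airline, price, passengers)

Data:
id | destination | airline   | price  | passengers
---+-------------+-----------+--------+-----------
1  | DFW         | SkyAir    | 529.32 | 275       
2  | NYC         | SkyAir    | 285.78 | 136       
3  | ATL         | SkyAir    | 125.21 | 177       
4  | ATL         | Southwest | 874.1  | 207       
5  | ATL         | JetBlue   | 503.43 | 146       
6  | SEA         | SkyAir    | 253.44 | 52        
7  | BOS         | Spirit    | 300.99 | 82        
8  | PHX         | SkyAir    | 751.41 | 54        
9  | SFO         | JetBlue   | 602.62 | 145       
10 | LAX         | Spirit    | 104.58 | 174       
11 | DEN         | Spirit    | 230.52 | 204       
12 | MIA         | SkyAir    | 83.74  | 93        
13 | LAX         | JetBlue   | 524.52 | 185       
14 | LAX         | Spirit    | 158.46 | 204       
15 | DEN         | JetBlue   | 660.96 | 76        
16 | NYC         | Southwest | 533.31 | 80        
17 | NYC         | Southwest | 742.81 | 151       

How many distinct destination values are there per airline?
SELECT airline, COUNT(DISTINCT destination)
FROM flights
GROUP BY airline

Result:
  JetBlue: 4 distinct
  SkyAir: 6 distinct
  Southwest: 2 distinct
  Spirit: 3 distinct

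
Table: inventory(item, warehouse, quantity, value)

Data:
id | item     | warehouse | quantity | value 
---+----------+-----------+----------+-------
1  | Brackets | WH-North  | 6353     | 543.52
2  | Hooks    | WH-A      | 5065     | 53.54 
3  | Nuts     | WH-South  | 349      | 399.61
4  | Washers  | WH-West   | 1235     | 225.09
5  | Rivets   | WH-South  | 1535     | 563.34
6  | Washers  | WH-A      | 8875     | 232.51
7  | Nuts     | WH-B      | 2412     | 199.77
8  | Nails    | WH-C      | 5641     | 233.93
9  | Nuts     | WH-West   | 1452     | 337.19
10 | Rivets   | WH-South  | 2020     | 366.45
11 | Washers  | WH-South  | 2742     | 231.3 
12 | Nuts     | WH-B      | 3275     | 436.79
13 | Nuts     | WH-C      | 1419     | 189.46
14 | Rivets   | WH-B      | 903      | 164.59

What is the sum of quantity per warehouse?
SELECT warehouse, SUM(quantity) as result
FROM inventory
GROUP BY warehouse

Result:
  WH-A: 13940
  WH-B: 6590
  WH-C: 7060
  WH-North: 6353
  WH-South: 6646
  WH-West: 2687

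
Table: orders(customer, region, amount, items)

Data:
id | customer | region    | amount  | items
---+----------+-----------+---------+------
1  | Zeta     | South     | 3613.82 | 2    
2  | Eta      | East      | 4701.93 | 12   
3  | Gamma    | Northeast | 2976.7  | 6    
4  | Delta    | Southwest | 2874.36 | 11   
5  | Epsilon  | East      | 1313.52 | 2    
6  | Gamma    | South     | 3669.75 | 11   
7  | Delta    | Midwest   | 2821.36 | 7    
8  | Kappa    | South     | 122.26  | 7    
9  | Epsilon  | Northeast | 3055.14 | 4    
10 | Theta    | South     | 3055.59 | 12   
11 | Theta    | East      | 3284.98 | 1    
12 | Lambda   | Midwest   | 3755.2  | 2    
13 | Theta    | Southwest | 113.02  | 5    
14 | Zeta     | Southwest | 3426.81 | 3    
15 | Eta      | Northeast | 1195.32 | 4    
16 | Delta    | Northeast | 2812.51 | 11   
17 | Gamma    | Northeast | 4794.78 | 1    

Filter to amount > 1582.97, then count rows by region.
SELECT region, COUNT(*)
FROM orders
WHERE amount > 1582.97
GROUP BY region

Note: WHERE filters rows before grouping.

Result:
  East: 2
  Midwest: 2
  Northeast: 4
  South: 3
  Southwest: 2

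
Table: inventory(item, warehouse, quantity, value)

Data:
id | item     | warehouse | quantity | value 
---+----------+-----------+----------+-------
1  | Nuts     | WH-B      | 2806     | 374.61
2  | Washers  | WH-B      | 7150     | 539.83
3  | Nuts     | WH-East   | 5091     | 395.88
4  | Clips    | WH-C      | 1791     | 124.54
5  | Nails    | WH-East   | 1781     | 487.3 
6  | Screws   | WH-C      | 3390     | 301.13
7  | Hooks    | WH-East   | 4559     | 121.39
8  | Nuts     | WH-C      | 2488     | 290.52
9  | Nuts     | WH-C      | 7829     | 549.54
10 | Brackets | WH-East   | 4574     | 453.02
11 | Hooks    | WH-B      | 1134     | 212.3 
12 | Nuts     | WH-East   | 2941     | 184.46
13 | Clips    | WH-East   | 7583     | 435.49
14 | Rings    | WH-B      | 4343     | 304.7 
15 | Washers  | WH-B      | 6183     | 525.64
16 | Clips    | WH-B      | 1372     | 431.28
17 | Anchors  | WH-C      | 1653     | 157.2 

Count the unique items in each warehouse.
SELECT warehouse, COUNT(DISTINCT item)
FROM inventory
GROUP BY warehouse

Result:
  WH-B: 5 distinct
  WH-C: 4 distinct
  WH-East: 5 distinct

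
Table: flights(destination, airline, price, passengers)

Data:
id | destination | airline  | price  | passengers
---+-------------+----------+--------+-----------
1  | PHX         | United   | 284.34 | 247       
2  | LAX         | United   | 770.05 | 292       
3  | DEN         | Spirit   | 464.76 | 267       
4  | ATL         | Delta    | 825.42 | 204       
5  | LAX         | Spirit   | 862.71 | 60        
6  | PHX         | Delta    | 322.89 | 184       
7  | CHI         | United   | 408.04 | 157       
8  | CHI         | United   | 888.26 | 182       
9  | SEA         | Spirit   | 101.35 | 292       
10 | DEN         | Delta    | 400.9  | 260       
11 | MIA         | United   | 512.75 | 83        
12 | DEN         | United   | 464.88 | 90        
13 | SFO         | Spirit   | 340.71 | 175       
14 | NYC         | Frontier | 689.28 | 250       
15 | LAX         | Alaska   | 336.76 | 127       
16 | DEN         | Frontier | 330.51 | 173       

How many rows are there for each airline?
SELECT airline, COUNT(*) as count
FROM flights
GROUP BY airline

Result:
  Alaska: 1
  Delta: 3
  Frontier: 2
  Spirit: 4
  United: 6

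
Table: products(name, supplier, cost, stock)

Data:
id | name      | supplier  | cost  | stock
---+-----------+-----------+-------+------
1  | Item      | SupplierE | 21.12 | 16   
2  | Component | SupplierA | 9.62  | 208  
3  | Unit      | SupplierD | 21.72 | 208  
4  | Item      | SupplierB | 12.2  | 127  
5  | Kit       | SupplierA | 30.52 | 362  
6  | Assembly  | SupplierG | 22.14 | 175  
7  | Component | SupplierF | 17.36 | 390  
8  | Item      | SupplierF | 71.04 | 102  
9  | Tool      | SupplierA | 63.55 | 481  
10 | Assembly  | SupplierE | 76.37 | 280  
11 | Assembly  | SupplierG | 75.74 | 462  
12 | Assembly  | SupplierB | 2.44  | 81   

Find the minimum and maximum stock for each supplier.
SELECT supplier, MIN(stock), MAX(stock)
FROM products
GROUP BY supplier

Result:
  SupplierA: min=208, max=481
  SupplierB: min=81, max=127
  SupplierD: min=208, max=208
  SupplierE: min=16, max=280
  SupplierF: min=102, max=390
  SupplierG: min=175, max=462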